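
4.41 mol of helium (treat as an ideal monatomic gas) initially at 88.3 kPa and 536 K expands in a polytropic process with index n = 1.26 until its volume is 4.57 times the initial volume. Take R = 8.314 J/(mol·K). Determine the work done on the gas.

-24700 J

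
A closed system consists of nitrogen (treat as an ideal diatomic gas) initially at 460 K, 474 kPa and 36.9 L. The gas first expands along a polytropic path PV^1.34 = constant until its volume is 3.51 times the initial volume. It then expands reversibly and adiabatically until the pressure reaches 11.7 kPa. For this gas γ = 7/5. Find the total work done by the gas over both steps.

30400 J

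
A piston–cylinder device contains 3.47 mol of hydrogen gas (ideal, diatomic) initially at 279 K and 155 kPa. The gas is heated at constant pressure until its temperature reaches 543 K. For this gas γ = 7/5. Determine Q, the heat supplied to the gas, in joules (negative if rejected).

V₁ = nRT₁/P₁ = 3.47×8.314×279/155 = 51.9 L.
Isobaric: P stays 155 kPa; V/T = const ⇒ T₂ = 543 K, V₂ = 101 L.
W = PΔV = 155×(101−51.9) kPa·L = 7620 J.
ΔU = nCvΔT = 3.47×20.8×(543−279) = 19000 J.
Q = ΔU + W = nCpΔT = 26700 J.

26700 J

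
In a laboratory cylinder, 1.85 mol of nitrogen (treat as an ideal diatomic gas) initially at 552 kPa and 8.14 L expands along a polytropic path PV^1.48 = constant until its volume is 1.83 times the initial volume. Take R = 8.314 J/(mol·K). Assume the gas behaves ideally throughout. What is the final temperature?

219 K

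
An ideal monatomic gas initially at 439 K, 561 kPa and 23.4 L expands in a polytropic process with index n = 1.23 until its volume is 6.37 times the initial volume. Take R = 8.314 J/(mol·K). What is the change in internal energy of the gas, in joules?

n = P₁V₁/(RT₁) = 561×23.4/(8.314×439) = 3.60 mol.
Polytropic n=1.23: T₂ = T₁(V₁/V₂)^(n−1) = 439×(0.157)^0.23 = 287 K; P₂ = P₁(V₁/V₂)^n = 57.5 kPa.
For an ideal gas ΔU = nCvΔT with Cv = (3/2)R = 12.5 J/(mol·K).
ΔU = 3.60×12.5×(287−439) = -6830 J.

-6830 J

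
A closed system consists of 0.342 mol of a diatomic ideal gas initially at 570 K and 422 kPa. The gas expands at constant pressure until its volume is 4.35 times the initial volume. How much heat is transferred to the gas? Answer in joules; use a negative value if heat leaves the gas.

V₁ = nRT₁/P₁ = 0.342×8.314×570/422 = 3.84 L.
Isobaric: P stays 422 kPa; V/T = const ⇒ T₂ = 2480 K, V₂ = 16.7 L.
W = PΔV = 422×(16.7−3.84) kPa·L = 5430 J.
ΔU = nCvΔT = 0.342×20.8×(2480−570) = 13600 J.
Q = ΔU + W = nCpΔT = 19000 J.

19000 J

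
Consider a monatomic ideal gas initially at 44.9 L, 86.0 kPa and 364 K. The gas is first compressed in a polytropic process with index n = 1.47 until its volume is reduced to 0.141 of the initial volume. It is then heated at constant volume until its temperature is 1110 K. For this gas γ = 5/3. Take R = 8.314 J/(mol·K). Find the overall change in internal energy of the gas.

11900 J

n = P₁V₁/(RT₁) = 86.0×44.9/(8.314×364) = 1.28 mol.
Step 1 — Polytropic n=1.47: T₂ = T₁(V₁/V₂)^(n−1) = 364×(7.09)^0.47 = 914 K; P₂ = P₁(V₁/V₂)^n = 1530 kPa.
W = (P₁V₁−P₂V₂)/(n−1) = (86.0×44.9−1530×6.33)/0.47 = -12400 J.
ΔU = nCvΔT = 1.28×12.5×(914−364) = 8750 J.
Q = ΔU + W = -3660 J.
State after step 1: P = 1530 kPa, V = 6.33 L, T = 914 K.
Step 2 — Isochoric: V stays 6.33 L; P/T = const ⇒ T₂ = 1110 K, P₂ = 1860 kPa.
W = 0 (no volume change).
ΔU = nCvΔT = 1.28×12.5×(1110−914) = 3120 J.
Q = ΔU = 3120 J.
Net over both steps: W = -12400 J, Q = -544 J, ΔU = 11900 J.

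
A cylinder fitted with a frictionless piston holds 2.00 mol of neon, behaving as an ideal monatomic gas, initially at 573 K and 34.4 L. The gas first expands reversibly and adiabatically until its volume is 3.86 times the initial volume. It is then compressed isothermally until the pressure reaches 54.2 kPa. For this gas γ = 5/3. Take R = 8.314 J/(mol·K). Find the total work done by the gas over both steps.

6080 J

P₁ = nRT₁/V₁ = 2.00×8.314×573/34.4 = 277 kPa.
Step 1 — Adiabatic: TV^(γ−1) = const ⇒ T₂ = 573×(0.259)^0.667 = 233 K; PV^γ = const ⇒ P₂ = 29.2 kPa.
ΔU = nCvΔT = 2.00×12.5×(233−573) = -8480 J.
Q = 0 for an adiabatic process, so W = −ΔU = 8480 J.
State after step 1: P = 29.2 kPa, V = 133 L, T = 233 K.
Step 2 — Isothermal: T stays 233 K; PV = const ⇒ V₂ = 71.4 L, P₂ = 54.2 kPa.
ΔU = 0 (ideal gas, T constant).
W = nRT ln(V₂/V₁) = 2.00×8.314×233×ln(0.538) = -2400 J.
Q = ΔU + W = -2400 J.
Net over both steps: W = 6080 J, Q = -2400 J, ΔU = -8480 J.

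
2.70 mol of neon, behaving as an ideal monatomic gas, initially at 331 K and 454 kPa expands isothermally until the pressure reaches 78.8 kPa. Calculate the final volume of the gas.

94.3 L

V₁ = nRT₁/P₁ = 2.70×8.314×331/454 = 16.4 L.
Isothermal: T stays 331 K; PV = const ⇒ V₂ = 94.3 L, P₂ = 78.8 kPa.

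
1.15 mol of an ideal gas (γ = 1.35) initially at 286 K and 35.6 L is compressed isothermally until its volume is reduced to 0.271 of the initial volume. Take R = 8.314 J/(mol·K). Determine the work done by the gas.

-3570 J

P₁ = nRT₁/V₁ = 1.15×8.314×286/35.6 = 76.8 kPa.
Isothermal: T stays 286 K; PV = const ⇒ V₂ = 9.65 L, P₂ = 283 kPa.
W = nRT ln(V₂/V₁) = 1.15×8.314×286×ln(0.271) = -3570 J.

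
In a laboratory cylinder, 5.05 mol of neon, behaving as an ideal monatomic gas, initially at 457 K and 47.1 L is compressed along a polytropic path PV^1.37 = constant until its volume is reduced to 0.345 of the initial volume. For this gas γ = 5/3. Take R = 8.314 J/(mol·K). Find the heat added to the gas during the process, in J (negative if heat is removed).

-11100 J

P₁ = nRT₁/V₁ = 5.05×8.314×457/47.1 = 407 kPa.
Polytropic n=1.37: T₂ = T₁(V₁/V₂)^(n−1) = 457×(2.90)^0.37 = 678 K; P₂ = P₁(V₁/V₂)^n = 1750 kPa.
W = (P₁V₁−P₂V₂)/(n−1) = (407×47.1−1750×16.2)/0.37 = -25000 J.
ΔU = nCvΔT = 5.05×12.5×(678−457) = 13900 J.
Q = ΔU + W = -11100 J.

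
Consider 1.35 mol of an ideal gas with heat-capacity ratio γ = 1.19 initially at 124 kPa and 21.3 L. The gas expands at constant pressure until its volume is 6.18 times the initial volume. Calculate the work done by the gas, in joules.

13700 J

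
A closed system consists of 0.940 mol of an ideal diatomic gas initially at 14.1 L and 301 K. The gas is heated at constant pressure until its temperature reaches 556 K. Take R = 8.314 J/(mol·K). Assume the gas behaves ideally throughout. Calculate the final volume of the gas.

P₁ = nRT₁/V₁ = 0.940×8.314×301/14.1 = 167 kPa.
Isobaric: P stays 167 kPa; V/T = const ⇒ T₂ = 556 K, V₂ = 26.0 L.

26.0 L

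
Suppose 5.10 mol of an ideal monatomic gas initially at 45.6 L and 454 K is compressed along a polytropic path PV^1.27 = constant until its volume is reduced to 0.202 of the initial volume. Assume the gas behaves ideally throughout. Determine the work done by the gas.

P₁ = nRT₁/V₁ = 5.10×8.314×454/45.6 = 422 kPa.
Polytropic n=1.27: T₂ = T₁(V₁/V₂)^(n−1) = 454×(4.95)^0.27 = 699 K; P₂ = P₁(V₁/V₂)^n = 3220 kPa.
W = (P₁V₁−P₂V₂)/(n−1) = (422×45.6−3220×9.21)/0.27 = -38500 J.

-38500 J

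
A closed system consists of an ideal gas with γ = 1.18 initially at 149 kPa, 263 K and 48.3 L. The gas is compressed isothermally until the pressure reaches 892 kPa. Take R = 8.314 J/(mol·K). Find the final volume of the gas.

8.07 L

Isothermal: T stays 263 K; PV = const ⇒ V₂ = 8.07 L, P₂ = 892 kPa.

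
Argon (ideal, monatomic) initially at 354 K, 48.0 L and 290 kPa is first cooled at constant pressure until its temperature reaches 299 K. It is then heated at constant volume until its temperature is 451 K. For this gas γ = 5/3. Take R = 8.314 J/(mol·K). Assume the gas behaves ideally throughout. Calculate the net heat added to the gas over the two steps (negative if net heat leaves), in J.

n = P₁V₁/(RT₁) = 290×48.0/(8.314×354) = 4.73 mol.
Step 1 — Isobaric: P stays 290 kPa; V/T = const ⇒ T₂ = 299 K, V₂ = 40.5 L.
W = PΔV = 290×(40.5−48.0) kPa·L = -2160 J.
ΔU = nCvΔT = 4.73×12.5×(299−354) = -3240 J.
Q = ΔU + W = nCpΔT = -5410 J.
State after step 1: P = 290 kPa, V = 40.5 L, T = 299 K.
Step 2 — Isochoric: V stays 40.5 L; P/T = const ⇒ T₂ = 451 K, P₂ = 437 kPa.
W = 0 (no volume change).
ΔU = nCvΔT = 4.73×12.5×(451−299) = 8970 J.
Q = ΔU = 8970 J.
Net over both steps: W = -2160 J, Q = 3560 J, ΔU = 5720 J.

3560 J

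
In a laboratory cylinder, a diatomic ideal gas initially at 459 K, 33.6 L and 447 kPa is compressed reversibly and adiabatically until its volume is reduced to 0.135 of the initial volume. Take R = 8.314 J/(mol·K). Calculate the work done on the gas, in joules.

46100 J

n = P₁V₁/(RT₁) = 447×33.6/(8.314×459) = 3.94 mol.
Adiabatic: TV^(γ−1) = const ⇒ T₂ = 459×(7.41)^0.400 = 1020 K; PV^γ = const ⇒ P₂ = 7380 kPa.
ΔU = nCvΔT = 3.94×20.8×(1020−459) = 46100 J.
Q = 0 for an adiabatic process, so W = −ΔU = -46100 J.
Work done on the gas = −W_by = 46100 J.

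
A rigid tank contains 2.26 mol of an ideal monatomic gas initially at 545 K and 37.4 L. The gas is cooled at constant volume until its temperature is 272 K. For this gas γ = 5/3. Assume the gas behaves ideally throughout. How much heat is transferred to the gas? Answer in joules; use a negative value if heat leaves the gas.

P₁ = nRT₁/V₁ = 2.26×8.314×545/37.4 = 274 kPa.
Isochoric: V stays 37.4 L; P/T = const ⇒ T₂ = 272 K, P₂ = 137 kPa.
W = 0 (no volume change).
ΔU = nCvΔT = 2.26×12.5×(272−545) = -7690 J.
Q = ΔU = -7690 J.

-7690 J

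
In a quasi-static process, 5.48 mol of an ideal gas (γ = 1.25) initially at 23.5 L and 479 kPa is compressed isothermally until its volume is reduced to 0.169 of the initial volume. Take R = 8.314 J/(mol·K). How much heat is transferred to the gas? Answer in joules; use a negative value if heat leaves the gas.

T₁ = P₁V₁/(nR) = 479×23.5/(5.48×8.314) = 247 K.
Isothermal: T stays 247 K; PV = const ⇒ V₂ = 3.97 L, P₂ = 2830 kPa.
ΔU = 0 (ideal gas, T constant).
W = nRT ln(V₂/V₁) = 5.48×8.314×247×ln(0.169) = -20000 J.
Q = ΔU + W = -20000 J.

-20000 J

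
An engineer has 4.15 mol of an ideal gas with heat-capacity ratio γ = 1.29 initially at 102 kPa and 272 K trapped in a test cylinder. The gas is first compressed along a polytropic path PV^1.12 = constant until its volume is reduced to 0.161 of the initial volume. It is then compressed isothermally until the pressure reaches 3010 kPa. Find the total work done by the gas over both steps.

V₁ = nRT₁/P₁ = 4.15×8.314×272/102 = 92.0 L.
Step 1 — Polytropic n=1.12: T₂ = T₁(V₁/V₂)^(n−1) = 272×(6.21)^0.12 = 339 K; P₂ = P₁(V₁/V₂)^n = 789 kPa.
W = (P₁V₁−P₂V₂)/(n−1) = (102×92.0−789×14.8)/0.12 = -19200 J.
ΔU = nCvΔT = 4.15×28.7×(339−272) = 7930 J.
Q = ΔU + W = -11200 J.
State after step 1: P = 789 kPa, V = 14.8 L, T = 339 K.
Step 2 — Isothermal: T stays 339 K; PV = const ⇒ V₂ = 3.88 L, P₂ = 3010 kPa.
ΔU = 0 (ideal gas, T constant).
W = nRT ln(V₂/V₁) = 4.15×8.314×339×ln(0.262) = -15600 J.
Q = ΔU + W = -15600 J.
Net over both steps: W = -34800 J, Q = -26900 J, ΔU = 7930 J.

-34800 J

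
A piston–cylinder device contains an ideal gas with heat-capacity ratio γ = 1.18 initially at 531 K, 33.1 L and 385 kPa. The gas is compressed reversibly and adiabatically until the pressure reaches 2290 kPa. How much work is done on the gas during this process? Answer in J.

22100 J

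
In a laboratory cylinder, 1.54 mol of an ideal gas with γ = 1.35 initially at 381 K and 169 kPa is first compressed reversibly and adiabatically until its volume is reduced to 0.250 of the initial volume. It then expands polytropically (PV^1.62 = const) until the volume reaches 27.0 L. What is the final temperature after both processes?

273 K

V₁ = nRT₁/P₁ = 1.54×8.314×381/169 = 28.9 L.
Step 1 — Adiabatic: TV^(γ−1) = const ⇒ T₂ = 381×(4.00)^0.350 = 619 K; PV^γ = const ⇒ P₂ = 1100 kPa.
ΔU = nCvΔT = 1.54×23.8×(619−381) = 8700 J.
Q = 0 for an adiabatic process, so W = −ΔU = -8700 J.
State after step 1: P = 1100 kPa, V = 7.22 L, T = 619 K.
Step 2 — Polytropic n=1.62: T₂ = T₁(V₁/V₂)^(n−1) = 619×(0.267)^0.62 = 273 K; P₂ = P₁(V₁/V₂)^n = 130 kPa.
W = (P₁V₁−P₂V₂)/(n−1) = (1100×7.22−130×27.0)/0.62 = 7140 J.
ΔU = nCvΔT = 1.54×23.8×(273−619) = -12700 J.
Q = ΔU + W = -5510 J.
Net over both steps: W = -1560 J, Q = -5510 J, ΔU = -3950 J.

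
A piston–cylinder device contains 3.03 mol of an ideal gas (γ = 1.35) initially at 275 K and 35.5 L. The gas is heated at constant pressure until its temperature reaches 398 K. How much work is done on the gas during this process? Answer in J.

-3100 J

P₁ = nRT₁/V₁ = 3.03×8.314×275/35.5 = 195 kPa.
Isobaric: P stays 195 kPa; V/T = const ⇒ T₂ = 398 K, V₂ = 51.4 L.
W = PΔV = 195×(51.4−35.5) kPa·L = 3100 J.
Work done on the gas = −W_by = -3100 J.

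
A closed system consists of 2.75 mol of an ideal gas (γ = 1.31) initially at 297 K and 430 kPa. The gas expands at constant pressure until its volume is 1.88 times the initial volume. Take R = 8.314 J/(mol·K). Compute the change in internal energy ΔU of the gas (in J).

V₁ = nRT₁/P₁ = 2.75×8.314×297/430 = 15.8 L.
Isobaric: P stays 430 kPa; V/T = const ⇒ T₂ = 558 K, V₂ = 29.7 L.
For an ideal gas ΔU = nCvΔT with Cv = R/(γ−1) = 26.8 J/(mol·K).
ΔU = 2.75×26.8×(558−297) = 19300 J.

19300 J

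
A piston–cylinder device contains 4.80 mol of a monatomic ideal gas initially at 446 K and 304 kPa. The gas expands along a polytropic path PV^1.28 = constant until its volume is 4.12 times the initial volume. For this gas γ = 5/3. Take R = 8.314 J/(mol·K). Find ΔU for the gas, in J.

V₁ = nRT₁/P₁ = 4.80×8.314×446/304 = 58.5 L.
Polytropic n=1.28: T₂ = T₁(V₁/V₂)^(n−1) = 446×(0.243)^0.28 = 300 K; P₂ = P₁(V₁/V₂)^n = 49.6 kPa.
For an ideal gas ΔU = nCvΔT with Cv = (3/2)R = 12.5 J/(mol·K).
ΔU = 4.80×12.5×(300−446) = -8740 J.

-8740 J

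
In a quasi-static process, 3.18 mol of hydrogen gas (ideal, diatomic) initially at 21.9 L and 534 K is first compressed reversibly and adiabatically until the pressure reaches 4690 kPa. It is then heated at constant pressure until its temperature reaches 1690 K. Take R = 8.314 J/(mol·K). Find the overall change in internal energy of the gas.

P₁ = nRT₁/V₁ = 3.18×8.314×534/21.9 = 645 kPa.
Step 1 — Adiabatic: T₂/T₁ = (P₂/P₁)^((γ−1)/γ) ⇒ T₂ = 534×(7.28)^0.286 = 941 K; V₂ = 5.31 L.
ΔU = nCvΔT = 3.18×20.8×(941−534) = 26900 J.
Q = 0 for an adiabatic process, so W = −ΔU = -26900 J.
State after step 1: P = 4690 kPa, V = 5.31 L, T = 941 K.
Step 2 — Isobaric: P stays 4690 kPa; V/T = const ⇒ T₂ = 1690 K, V₂ = 9.53 L.
W = PΔV = 4690×(9.53−5.31) kPa·L = 19800 J.
ΔU = nCvΔT = 3.18×20.8×(1690−941) = 49500 J.
Q = ΔU + W = nCpΔT = 69300 J.
Net over both steps: W = -7140 J, Q = 69300 J, ΔU = 76400 J.

76400 J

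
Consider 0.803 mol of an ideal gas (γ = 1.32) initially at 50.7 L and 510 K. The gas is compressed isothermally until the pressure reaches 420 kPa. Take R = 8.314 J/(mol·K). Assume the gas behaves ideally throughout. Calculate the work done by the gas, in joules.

-6240 J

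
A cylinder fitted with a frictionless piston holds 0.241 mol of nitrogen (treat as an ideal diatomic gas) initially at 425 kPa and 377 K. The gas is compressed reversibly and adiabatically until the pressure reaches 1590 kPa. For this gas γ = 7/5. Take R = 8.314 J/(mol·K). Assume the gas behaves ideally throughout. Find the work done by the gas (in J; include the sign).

-865 J

V₁ = nRT₁/P₁ = 0.241×8.314×377/425 = 1.78 L.
Adiabatic: T₂/T₁ = (P₂/P₁)^((γ−1)/γ) ⇒ T₂ = 377×(3.74)^0.286 = 550 K; V₂ = 0.693 L.
ΔU = nCvΔT = 0.241×20.8×(550−377) = 865 J.
Q = 0 for an adiabatic process, so W = −ΔU = -865 J.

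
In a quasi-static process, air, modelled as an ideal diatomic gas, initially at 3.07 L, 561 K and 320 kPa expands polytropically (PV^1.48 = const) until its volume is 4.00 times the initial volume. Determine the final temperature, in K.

288 K

Polytropic n=1.48: T₂ = T₁(V₁/V₂)^(n−1) = 561×(0.250)^0.48 = 288 K; P₂ = P₁(V₁/V₂)^n = 41.1 kPa.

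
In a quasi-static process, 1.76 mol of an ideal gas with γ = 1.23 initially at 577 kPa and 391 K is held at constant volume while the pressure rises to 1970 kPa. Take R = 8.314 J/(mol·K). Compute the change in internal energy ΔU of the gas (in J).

60100 J

V₁ = nRT₁/P₁ = 1.76×8.314×391/577 = 9.92 L.
Isochoric: V stays 9.92 L; P/T = const ⇒ T₂ = 1330 K, P₂ = 1970 kPa.
For an ideal gas ΔU = nCvΔT with Cv = R/(γ−1) = 36.1 J/(mol·K).
ΔU = 1.76×36.1×(1330−391) = 60100 J.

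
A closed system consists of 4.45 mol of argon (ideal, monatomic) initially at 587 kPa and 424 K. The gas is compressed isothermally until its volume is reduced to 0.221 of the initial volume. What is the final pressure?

V₁ = nRT₁/P₁ = 4.45×8.314×424/587 = 26.7 L.
Isothermal: T stays 424 K; PV = const ⇒ V₂ = 5.91 L, P₂ = 2660 kPa.

2660 kPa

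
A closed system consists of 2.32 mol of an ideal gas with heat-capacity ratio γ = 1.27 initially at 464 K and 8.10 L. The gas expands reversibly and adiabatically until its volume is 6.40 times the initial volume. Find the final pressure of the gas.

105 kPa

P₁ = nRT₁/V₁ = 2.32×8.314×464/8.10 = 1100 kPa.
Adiabatic: TV^(γ−1) = const ⇒ T₂ = 464×(0.156)^0.270 = 281 K; PV^γ = const ⇒ P₂ = 105 kPa.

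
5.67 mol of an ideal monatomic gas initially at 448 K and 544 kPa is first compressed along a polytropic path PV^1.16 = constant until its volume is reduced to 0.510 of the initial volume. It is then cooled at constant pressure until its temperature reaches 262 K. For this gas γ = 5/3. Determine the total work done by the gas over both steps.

-26200 J

V₁ = nRT₁/P₁ = 5.67×8.314×448/544 = 38.8 L.
Step 1 — Polytropic n=1.16: T₂ = T₁(V₁/V₂)^(n−1) = 448×(1.96)^0.16 = 499 K; P₂ = P₁(V₁/V₂)^n = 1190 kPa.
W = (P₁V₁−P₂V₂)/(n−1) = (544×38.8−1190×19.8)/0.16 = -15000 J.
ΔU = nCvΔT = 5.67×12.5×(499−448) = 3600 J.
Q = ΔU + W = -11400 J.
State after step 1: P = 1190 kPa, V = 19.8 L, T = 499 K.
Step 2 — Isobaric: P stays 1190 kPa; V/T = const ⇒ T₂ = 262 K, V₂ = 10.4 L.
W = PΔV = 1190×(10.4−19.8) kPa·L = -11200 J.
ΔU = nCvΔT = 5.67×12.5×(262−499) = -16800 J.
Q = ΔU + W = nCpΔT = -27900 J.
Net over both steps: W = -26200 J, Q = -39300 J, ΔU = -13200 J.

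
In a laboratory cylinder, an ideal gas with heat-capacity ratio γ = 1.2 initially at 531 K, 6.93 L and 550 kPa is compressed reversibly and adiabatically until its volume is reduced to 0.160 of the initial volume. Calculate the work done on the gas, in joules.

n = P₁V₁/(RT₁) = 550×6.93/(8.314×531) = 0.863 mol.
Adiabatic: TV^(γ−1) = const ⇒ T₂ = 531×(6.25)^0.200 = 766 K; PV^γ = const ⇒ P₂ = 4960 kPa.
ΔU = nCvΔT = 0.863×41.6×(766−531) = 8440 J.
Q = 0 for an adiabatic process, so W = −ΔU = -8440 J.
Work done on the gas = −W_by = 8440 J.

8440 J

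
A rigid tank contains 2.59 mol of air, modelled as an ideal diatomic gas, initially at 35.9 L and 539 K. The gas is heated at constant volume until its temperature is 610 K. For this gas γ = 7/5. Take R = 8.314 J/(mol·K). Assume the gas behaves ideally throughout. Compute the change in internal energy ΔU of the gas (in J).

P₁ = nRT₁/V₁ = 2.59×8.314×539/35.9 = 323 kPa.
Isochoric: V stays 35.9 L; P/T = const ⇒ T₂ = 610 K, P₂ = 366 kPa.
For an ideal gas ΔU = nCvΔT with Cv = (5/2)R = 20.8 J/(mol·K).
ΔU = 2.59×20.8×(610−539) = 3820 J.

3820 J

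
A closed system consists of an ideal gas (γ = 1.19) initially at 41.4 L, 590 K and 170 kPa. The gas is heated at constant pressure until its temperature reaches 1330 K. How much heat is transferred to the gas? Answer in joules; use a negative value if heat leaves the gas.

55300 J

n = P₁V₁/(RT₁) = 170×41.4/(8.314×590) = 1.43 mol.
Isobaric: P stays 170 kPa; V/T = const ⇒ T₂ = 1330 K, V₂ = 93.3 L.
W = PΔV = 170×(93.3−41.4) kPa·L = 8830 J.
ΔU = nCvΔT = 1.43×43.8×(1330−590) = 46500 J.
Q = ΔU + W = nCpΔT = 55300 J.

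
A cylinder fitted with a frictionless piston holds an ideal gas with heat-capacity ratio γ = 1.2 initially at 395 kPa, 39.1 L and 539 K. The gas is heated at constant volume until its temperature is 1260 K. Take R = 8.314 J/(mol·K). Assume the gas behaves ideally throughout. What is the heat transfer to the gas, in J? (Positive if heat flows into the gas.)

103000 J

n = P₁V₁/(RT₁) = 395×39.1/(8.314×539) = 3.45 mol.
Isochoric: V stays 39.1 L; P/T = const ⇒ T₂ = 1260 K, P₂ = 923 kPa.
W = 0 (no volume change).
ΔU = nCvΔT = 3.45×41.6×(1260−539) = 103000 J.
Q = ΔU = 103000 J.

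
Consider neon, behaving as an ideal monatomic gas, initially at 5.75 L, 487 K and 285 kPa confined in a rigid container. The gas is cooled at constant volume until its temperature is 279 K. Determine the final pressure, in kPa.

163 kPa

Isochoric: V stays 5.75 L; P/T = const ⇒ T₂ = 279 K, P₂ = 163 kPa.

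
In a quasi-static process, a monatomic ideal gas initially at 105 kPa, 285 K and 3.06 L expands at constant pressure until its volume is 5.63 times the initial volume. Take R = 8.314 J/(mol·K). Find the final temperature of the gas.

1600 K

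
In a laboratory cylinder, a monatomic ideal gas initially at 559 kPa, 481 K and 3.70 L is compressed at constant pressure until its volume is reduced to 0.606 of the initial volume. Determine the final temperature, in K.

Isobaric: P stays 559 kPa; V/T = const ⇒ T₂ = 291 K, V₂ = 2.24 L.

291 K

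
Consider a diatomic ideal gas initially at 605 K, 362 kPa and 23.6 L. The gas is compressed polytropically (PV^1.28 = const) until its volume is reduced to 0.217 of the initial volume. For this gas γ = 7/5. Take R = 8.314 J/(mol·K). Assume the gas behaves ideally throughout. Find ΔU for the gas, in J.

n = P₁V₁/(RT₁) = 362×23.6/(8.314×605) = 1.70 mol.
Polytropic n=1.28: T₂ = T₁(V₁/V₂)^(n−1) = 605×(4.61)^0.28 = 928 K; P₂ = P₁(V₁/V₂)^n = 2560 kPa.
For an ideal gas ΔU = nCvΔT with Cv = (5/2)R = 20.8 J/(mol·K).
ΔU = 1.70×20.8×(928−605) = 11400 J.

11400 J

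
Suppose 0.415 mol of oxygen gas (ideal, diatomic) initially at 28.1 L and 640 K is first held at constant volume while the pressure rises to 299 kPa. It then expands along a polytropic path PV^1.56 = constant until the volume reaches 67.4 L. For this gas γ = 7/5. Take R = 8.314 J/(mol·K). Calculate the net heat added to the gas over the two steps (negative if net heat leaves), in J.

13200 J

P₁ = nRT₁/V₁ = 0.415×8.314×640/28.1 = 78.6 kPa.
Step 1 — Isochoric: V stays 28.1 L; P/T = const ⇒ T₂ = 2440 K, P₂ = 299 kPa.
W = 0 (no volume change).
ΔU = nCvΔT = 0.415×20.8×(2440−640) = 15500 J.
Q = ΔU = 15500 J.
State after step 1: P = 299 kPa, V = 28.1 L, T = 2440 K.
Step 2 — Polytropic n=1.56: T₂ = T₁(V₁/V₂)^(n−1) = 2440×(0.417)^0.56 = 1490 K; P₂ = P₁(V₁/V₂)^n = 76.4 kPa.
W = (P₁V₁−P₂V₂)/(n−1) = (299×28.1−76.4×67.4)/0.56 = 5810 J.
ΔU = nCvΔT = 0.415×20.8×(1490−2440) = -8140 J.
Q = ΔU + W = -2320 J.
Net over both steps: W = 5810 J, Q = 13200 J, ΔU = 7350 J.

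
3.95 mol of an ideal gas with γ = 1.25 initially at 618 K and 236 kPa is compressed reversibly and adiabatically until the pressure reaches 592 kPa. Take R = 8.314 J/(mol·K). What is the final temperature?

V₁ = nRT₁/P₁ = 3.95×8.314×618/236 = 86.0 L.
Adiabatic: T₂/T₁ = (P₂/P₁)^((γ−1)/γ) ⇒ T₂ = 618×(2.51)^0.200 = 743 K; V₂ = 41.2 L.

743 K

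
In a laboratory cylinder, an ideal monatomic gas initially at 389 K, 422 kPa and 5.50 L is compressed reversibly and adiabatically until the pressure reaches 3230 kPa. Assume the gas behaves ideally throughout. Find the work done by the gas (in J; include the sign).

-4380 J

n = P₁V₁/(RT₁) = 422×5.50/(8.314×389) = 0.718 mol.
Adiabatic: T₂/T₁ = (P₂/P₁)^((γ−1)/γ) ⇒ T₂ = 389×(7.65)^0.400 = 878 K; V₂ = 1.62 L.
ΔU = nCvΔT = 0.718×12.5×(878−389) = 4380 J.
Q = 0 for an adiabatic process, so W = −ΔU = -4380 J.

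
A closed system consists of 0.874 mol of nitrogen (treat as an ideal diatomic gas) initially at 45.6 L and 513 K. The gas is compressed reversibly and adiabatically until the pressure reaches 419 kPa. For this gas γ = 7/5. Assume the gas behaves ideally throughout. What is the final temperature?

818 K

P₁ = nRT₁/V₁ = 0.874×8.314×513/45.6 = 81.7 kPa.
Adiabatic: T₂/T₁ = (P₂/P₁)^((γ−1)/γ) ⇒ T₂ = 513×(5.13)^0.286 = 818 K; V₂ = 14.2 L.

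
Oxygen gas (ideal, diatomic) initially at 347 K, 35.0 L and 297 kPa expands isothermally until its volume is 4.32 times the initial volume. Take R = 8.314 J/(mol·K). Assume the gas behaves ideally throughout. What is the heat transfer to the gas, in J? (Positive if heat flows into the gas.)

15200 J

n = P₁V₁/(RT₁) = 297×35.0/(8.314×347) = 3.60 mol.
Isothermal: T stays 347 K; PV = const ⇒ V₂ = 151 L, P₂ = 68.8 kPa.
ΔU = 0 (ideal gas, T constant).
W = nRT ln(V₂/V₁) = 3.60×8.314×347×ln(4.32) = 15200 J.
Q = ΔU + W = 15200 J.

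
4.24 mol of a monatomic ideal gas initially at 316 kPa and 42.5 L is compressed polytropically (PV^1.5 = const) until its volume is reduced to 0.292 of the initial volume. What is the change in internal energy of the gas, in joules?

17100 J

T₁ = P₁V₁/(nR) = 316×42.5/(4.24×8.314) = 381 K.
Polytropic n=1.5: T₂ = T₁(V₁/V₂)^(n−1) = 381×(3.42)^0.50 = 705 K; P₂ = P₁(V₁/V₂)^n = 2000 kPa.
For an ideal gas ΔU = nCvΔT with Cv = (3/2)R = 12.5 J/(mol·K).
ΔU = 4.24×12.5×(705−381) = 17100 J.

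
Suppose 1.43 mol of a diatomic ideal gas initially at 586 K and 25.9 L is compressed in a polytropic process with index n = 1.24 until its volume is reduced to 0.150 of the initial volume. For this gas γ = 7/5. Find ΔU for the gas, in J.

P₁ = nRT₁/V₁ = 1.43×8.314×586/25.9 = 269 kPa.
Polytropic n=1.24: T₂ = T₁(V₁/V₂)^(n−1) = 586×(6.67)^0.24 = 924 K; P₂ = P₁(V₁/V₂)^n = 2830 kPa.
For an ideal gas ΔU = nCvΔT with Cv = (5/2)R = 20.8 J/(mol·K).
ΔU = 1.43×20.8×(924−586) = 10000 J.

10000 J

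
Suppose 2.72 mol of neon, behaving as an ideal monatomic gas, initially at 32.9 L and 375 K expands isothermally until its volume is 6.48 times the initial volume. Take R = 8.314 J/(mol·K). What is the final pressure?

39.8 kPa

P₁ = nRT₁/V₁ = 2.72×8.314×375/32.9 = 258 kPa.
Isothermal: T stays 375 K; PV = const ⇒ V₂ = 213 L, P₂ = 39.8 kPa.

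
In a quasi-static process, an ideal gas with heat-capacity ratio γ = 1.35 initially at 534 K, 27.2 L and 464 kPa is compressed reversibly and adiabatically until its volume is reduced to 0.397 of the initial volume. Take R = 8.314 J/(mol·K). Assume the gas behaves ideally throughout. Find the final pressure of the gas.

Adiabatic: TV^(γ−1) = const ⇒ T₂ = 534×(2.52)^0.350 = 738 K; PV^γ = const ⇒ P₂ = 1610 kPa.

1610 kPa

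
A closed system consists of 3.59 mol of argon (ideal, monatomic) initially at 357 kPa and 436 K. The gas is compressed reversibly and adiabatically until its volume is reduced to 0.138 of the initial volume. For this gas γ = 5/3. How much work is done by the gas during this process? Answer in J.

-53600 J

V₁ = nRT₁/P₁ = 3.59×8.314×436/357 = 36.5 L.
Adiabatic: TV^(γ−1) = const ⇒ T₂ = 436×(7.25)^0.667 = 1630 K; PV^γ = const ⇒ P₂ = 9690 kPa.
ΔU = nCvΔT = 3.59×12.5×(1630−436) = 53600 J.
Q = 0 for an adiabatic process, so W = −ΔU = -53600 J.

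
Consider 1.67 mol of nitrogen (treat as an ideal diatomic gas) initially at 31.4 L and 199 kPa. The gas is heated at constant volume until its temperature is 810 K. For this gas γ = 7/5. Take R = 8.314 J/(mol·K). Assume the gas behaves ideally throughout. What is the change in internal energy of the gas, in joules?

12500 J

T₁ = P₁V₁/(nR) = 199×31.4/(1.67×8.314) = 450 K.
Isochoric: V stays 31.4 L; P/T = const ⇒ T₂ = 810 K, P₂ = 358 kPa.
For an ideal gas ΔU = nCvΔT with Cv = (5/2)R = 20.8 J/(mol·K).
ΔU = 1.67×20.8×(810−450) = 12500 J.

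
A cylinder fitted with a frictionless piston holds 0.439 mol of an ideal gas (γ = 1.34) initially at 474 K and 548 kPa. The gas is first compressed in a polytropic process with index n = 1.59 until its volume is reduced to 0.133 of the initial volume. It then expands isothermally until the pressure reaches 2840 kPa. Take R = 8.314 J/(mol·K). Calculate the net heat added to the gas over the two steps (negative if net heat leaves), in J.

13800 J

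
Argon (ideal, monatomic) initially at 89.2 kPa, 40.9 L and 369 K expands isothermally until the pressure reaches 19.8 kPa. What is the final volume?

184 L

Isothermal: T stays 369 K; PV = const ⇒ V₂ = 184 L, P₂ = 19.8 kPa.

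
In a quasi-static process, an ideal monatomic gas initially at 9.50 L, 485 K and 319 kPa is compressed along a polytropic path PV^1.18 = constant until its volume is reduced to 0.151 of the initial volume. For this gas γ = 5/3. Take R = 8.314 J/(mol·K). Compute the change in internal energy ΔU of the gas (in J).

1840 J

n = P₁V₁/(RT₁) = 319×9.50/(8.314×485) = 0.752 mol.
Polytropic n=1.18: T₂ = T₁(V₁/V₂)^(n−1) = 485×(6.62)^0.18 = 682 K; P₂ = P₁(V₁/V₂)^n = 2970 kPa.
For an ideal gas ΔU = nCvΔT with Cv = (3/2)R = 12.5 J/(mol·K).
ΔU = 0.752×12.5×(682−485) = 1840 J.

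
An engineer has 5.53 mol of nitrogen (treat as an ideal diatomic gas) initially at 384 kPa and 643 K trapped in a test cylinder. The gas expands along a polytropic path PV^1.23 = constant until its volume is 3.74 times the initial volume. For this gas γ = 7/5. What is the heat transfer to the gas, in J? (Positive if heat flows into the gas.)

14300 J

V₁ = nRT₁/P₁ = 5.53×8.314×643/384 = 77.0 L.
Polytropic n=1.23: T₂ = T₁(V₁/V₂)^(n−1) = 643×(0.267)^0.23 = 475 K; P₂ = P₁(V₁/V₂)^n = 75.8 kPa.
W = (P₁V₁−P₂V₂)/(n−1) = (384×77.0−75.8×288)/0.23 = 33600 J.
ΔU = nCvΔT = 5.53×20.8×(475−643) = -19300 J.
Q = ΔU + W = 14300 J.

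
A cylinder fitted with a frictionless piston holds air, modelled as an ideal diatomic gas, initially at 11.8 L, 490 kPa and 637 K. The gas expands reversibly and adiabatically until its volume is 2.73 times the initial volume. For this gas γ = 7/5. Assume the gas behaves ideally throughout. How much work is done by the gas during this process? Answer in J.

4780 J

n = P₁V₁/(RT₁) = 490×11.8/(8.314×637) = 1.09 mol.
Adiabatic: TV^(γ−1) = const ⇒ T₂ = 637×(0.366)^0.400 = 426 K; PV^γ = const ⇒ P₂ = 120 kPa.
ΔU = nCvΔT = 1.09×20.8×(426−637) = -4780 J.
Q = 0 for an adiabatic process, so W = −ΔU = 4780 J.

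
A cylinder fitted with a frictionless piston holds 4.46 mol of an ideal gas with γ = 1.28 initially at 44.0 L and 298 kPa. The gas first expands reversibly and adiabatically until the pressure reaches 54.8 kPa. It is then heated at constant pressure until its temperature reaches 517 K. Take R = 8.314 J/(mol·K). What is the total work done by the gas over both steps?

T₁ = P₁V₁/(nR) = 298×44.0/(4.46×8.314) = 354 K.
Step 1 — Adiabatic: T₂/T₁ = (P₂/P₁)^((γ−1)/γ) ⇒ T₂ = 354×(0.184)^0.219 = 244 K; V₂ = 165 L.
ΔU = nCvΔT = 4.46×29.7×(244−354) = -14500 J.
Q = 0 for an adiabatic process, so W = −ΔU = 14500 J.
State after step 1: P = 54.8 kPa, V = 165 L, T = 244 K.
Step 2 — Isobaric: P stays 54.8 kPa; V/T = const ⇒ T₂ = 517 K, V₂ = 350 L.
W = PΔV = 54.8×(350−165) kPa·L = 10100 J.
ΔU = nCvΔT = 4.46×29.7×(517−244) = 36100 J.
Q = ΔU + W = nCpΔT = 46300 J.
Net over both steps: W = 24600 J, Q = 46300 J, ΔU = 21600 J.

24600 J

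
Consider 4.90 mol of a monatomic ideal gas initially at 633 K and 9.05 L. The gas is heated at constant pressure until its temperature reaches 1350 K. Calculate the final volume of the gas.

P₁ = nRT₁/V₁ = 4.90×8.314×633/9.05 = 2850 kPa.
Isobaric: P stays 2850 kPa; V/T = const ⇒ T₂ = 1350 K, V₂ = 19.3 L.

19.3 L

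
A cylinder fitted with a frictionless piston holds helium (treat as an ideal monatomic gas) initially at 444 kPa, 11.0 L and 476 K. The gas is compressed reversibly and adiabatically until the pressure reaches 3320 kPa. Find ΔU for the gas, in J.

9060 J

n = P₁V₁/(RT₁) = 444×11.0/(8.314×476) = 1.23 mol.
Adiabatic: T₂/T₁ = (P₂/P₁)^((γ−1)/γ) ⇒ T₂ = 476×(7.48)^0.400 = 1060 K; V₂ = 3.29 L.
For an ideal gas ΔU = nCvΔT with Cv = (3/2)R = 12.5 J/(mol·K).
ΔU = 1.23×12.5×(1060−476) = 9060 J.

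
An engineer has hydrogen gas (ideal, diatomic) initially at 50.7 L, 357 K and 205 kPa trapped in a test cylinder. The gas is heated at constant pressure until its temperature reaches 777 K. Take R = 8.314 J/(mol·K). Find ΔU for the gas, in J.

n = P₁V₁/(RT₁) = 205×50.7/(8.314×357) = 3.50 mol.
Isobaric: P stays 205 kPa; V/T = const ⇒ T₂ = 777 K, V₂ = 110 L.
For an ideal gas ΔU = nCvΔT with Cv = (5/2)R = 20.8 J/(mol·K).
ΔU = 3.50×20.8×(777−357) = 30600 J.

30600 J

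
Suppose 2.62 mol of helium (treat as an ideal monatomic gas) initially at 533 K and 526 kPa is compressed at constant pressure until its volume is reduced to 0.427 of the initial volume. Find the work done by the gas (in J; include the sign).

-6650 J

V₁ = nRT₁/P₁ = 2.62×8.314×533/526 = 22.1 L.
Isobaric: P stays 526 kPa; V/T = const ⇒ T₂ = 228 K, V₂ = 9.42 L.
W = PΔV = 526×(9.42−22.1) kPa·L = -6650 J.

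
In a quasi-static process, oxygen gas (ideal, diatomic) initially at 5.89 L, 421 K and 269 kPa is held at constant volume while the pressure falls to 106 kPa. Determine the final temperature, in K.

166 K

Isochoric: V stays 5.89 L; P/T = const ⇒ T₂ = 166 K, P₂ = 106 kPa.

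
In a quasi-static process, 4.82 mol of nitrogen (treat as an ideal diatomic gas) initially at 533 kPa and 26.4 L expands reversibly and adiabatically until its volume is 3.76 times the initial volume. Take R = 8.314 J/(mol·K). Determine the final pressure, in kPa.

T₁ = P₁V₁/(nR) = 533×26.4/(4.82×8.314) = 351 K.
Adiabatic: TV^(γ−1) = const ⇒ T₂ = 351×(0.266)^0.400 = 207 K; PV^γ = const ⇒ P₂ = 83.5 kPa.

83.5 kPa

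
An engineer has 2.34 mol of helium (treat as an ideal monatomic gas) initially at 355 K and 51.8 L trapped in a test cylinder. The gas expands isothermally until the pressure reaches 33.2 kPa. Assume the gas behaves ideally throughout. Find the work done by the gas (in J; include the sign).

P₁ = nRT₁/V₁ = 2.34×8.314×355/51.8 = 133 kPa.
Isothermal: T stays 355 K; PV = const ⇒ V₂ = 208 L, P₂ = 33.2 kPa.
W = nRT ln(V₂/V₁) = 2.34×8.314×355×ln(4.02) = 9600 J.

9600 J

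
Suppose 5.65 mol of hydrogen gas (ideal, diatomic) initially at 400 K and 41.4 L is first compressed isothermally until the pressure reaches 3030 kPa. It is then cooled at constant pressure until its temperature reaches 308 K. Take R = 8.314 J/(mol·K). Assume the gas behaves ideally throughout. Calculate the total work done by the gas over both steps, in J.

P₁ = nRT₁/V₁ = 5.65×8.314×400/41.4 = 454 kPa.
Step 1 — Isothermal: T stays 400 K; PV = const ⇒ V₂ = 6.20 L, P₂ = 3030 kPa.
ΔU = 0 (ideal gas, T constant).
W = nRT ln(V₂/V₁) = 5.65×8.314×400×ln(0.150) = -35700 J.
Q = ΔU + W = -35700 J.
State after step 1: P = 3030 kPa, V = 6.20 L, T = 400 K.
Step 2 — Isobaric: P stays 3030 kPa; V/T = const ⇒ T₂ = 308 K, V₂ = 4.77 L.
W = PΔV = 3030×(4.77−6.20) kPa·L = -4320 J.
ΔU = nCvΔT = 5.65×20.8×(308−400) = -10800 J.
Q = ΔU + W = nCpΔT = -15100 J.
Net over both steps: W = -40000 J, Q = -50800 J, ΔU = -10800 J.

-40000 J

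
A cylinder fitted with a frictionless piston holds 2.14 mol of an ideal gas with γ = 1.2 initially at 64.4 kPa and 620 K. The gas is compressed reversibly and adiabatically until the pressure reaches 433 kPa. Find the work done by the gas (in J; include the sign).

-20600 J

V₁ = nRT₁/P₁ = 2.14×8.314×620/64.4 = 171 L.
Adiabatic: T₂/T₁ = (P₂/P₁)^((γ−1)/γ) ⇒ T₂ = 620×(6.72)^0.167 = 852 K; V₂ = 35.0 L.
ΔU = nCvΔT = 2.14×41.6×(852−620) = 20600 J.
Q = 0 for an adiabatic process, so W = −ΔU = -20600 J.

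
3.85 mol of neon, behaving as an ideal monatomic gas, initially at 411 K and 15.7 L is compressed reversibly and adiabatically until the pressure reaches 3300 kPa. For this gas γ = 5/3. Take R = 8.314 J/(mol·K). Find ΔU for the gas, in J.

P₁ = nRT₁/V₁ = 3.85×8.314×411/15.7 = 838 kPa.
Adiabatic: T₂/T₁ = (P₂/P₁)^((γ−1)/γ) ⇒ T₂ = 411×(3.94)^0.400 = 711 K; V₂ = 6.90 L.
For an ideal gas ΔU = nCvΔT with Cv = (3/2)R = 12.5 J/(mol·K).
ΔU = 3.85×12.5×(711−411) = 14400 J.

14400 J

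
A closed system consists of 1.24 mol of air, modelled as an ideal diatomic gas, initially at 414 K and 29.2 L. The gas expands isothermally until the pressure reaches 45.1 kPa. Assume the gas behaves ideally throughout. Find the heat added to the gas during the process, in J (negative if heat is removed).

P₁ = nRT₁/V₁ = 1.24×8.314×414/29.2 = 146 kPa.
Isothermal: T stays 414 K; PV = const ⇒ V₂ = 94.6 L, P₂ = 45.1 kPa.
ΔU = 0 (ideal gas, T constant).
W = nRT ln(V₂/V₁) = 1.24×8.314×414×ln(3.24) = 5020 J.
Q = ΔU + W = 5020 J.

5020 J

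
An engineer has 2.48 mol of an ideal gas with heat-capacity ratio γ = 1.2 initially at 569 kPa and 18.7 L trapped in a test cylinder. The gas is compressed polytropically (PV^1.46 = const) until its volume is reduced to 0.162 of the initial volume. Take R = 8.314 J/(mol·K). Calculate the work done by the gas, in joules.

T₁ = P₁V₁/(nR) = 569×18.7/(2.48×8.314) = 516 K.
Polytropic n=1.46: T₂ = T₁(V₁/V₂)^(n−1) = 516×(6.17)^0.46 = 1190 K; P₂ = P₁(V₁/V₂)^n = 8110 kPa.
W = (P₁V₁−P₂V₂)/(n−1) = (569×18.7−8110×3.03)/0.46 = -30300 J.

-30300 J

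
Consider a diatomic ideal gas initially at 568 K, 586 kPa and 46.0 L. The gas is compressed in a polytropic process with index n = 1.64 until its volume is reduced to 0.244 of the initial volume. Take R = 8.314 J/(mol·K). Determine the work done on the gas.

61800 J

n = P₁V₁/(RT₁) = 586×46.0/(8.314×568) = 5.71 mol.
Polytropic n=1.64: T₂ = T₁(V₁/V₂)^(n−1) = 568×(4.10)^0.64 = 1400 K; P₂ = P₁(V₁/V₂)^n = 5920 kPa.
W = (P₁V₁−P₂V₂)/(n−1) = (586×46.0−5920×11.2)/0.64 = -61800 J.
Work done on the gas = −W_by = 61800 J.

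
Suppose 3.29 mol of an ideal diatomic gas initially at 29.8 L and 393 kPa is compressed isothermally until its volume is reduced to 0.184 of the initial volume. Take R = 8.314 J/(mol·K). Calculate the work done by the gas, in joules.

T₁ = P₁V₁/(nR) = 393×29.8/(3.29×8.314) = 428 K.
Isothermal: T stays 428 K; PV = const ⇒ V₂ = 5.48 L, P₂ = 2140 kPa.
W = nRT ln(V₂/V₁) = 3.29×8.314×428×ln(0.184) = -19800 J.

-19800 J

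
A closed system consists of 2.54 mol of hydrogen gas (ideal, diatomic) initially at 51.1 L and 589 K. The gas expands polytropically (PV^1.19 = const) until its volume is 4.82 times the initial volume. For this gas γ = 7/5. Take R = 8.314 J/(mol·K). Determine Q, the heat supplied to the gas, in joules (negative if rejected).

8880 J

P₁ = nRT₁/V₁ = 2.54×8.314×589/51.1 = 243 kPa.
Polytropic n=1.19: T₂ = T₁(V₁/V₂)^(n−1) = 589×(0.207)^0.19 = 437 K; P₂ = P₁(V₁/V₂)^n = 37.5 kPa.
W = (P₁V₁−P₂V₂)/(n−1) = (243×51.1−37.5×246)/0.19 = 16900 J.
ΔU = nCvΔT = 2.54×20.8×(437−589) = -8030 J.
Q = ΔU + W = 8880 J.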